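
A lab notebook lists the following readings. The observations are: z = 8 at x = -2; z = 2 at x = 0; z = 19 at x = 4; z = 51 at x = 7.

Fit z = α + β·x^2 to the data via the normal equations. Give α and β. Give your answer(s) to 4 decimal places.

α = 3.0728, β = 0.9813

Sums needed: Σ1 = 4, Σx^2 = 69, Σx^2·x^2 = 2673.
Right-hand side: Σz = 80, Σx^2·z = 2835.
So MᵀM·[α, β]ᵀ = Mᵀz: [[4, 69]; [69, 2673]]·[α, β]ᵀ = [80, 2835]ᵀ.
Δ = 4·2673 − 69² = 5931.
α = (80·2673 − 69·2835)/5931 = 2025/659; β = (4·2835 − 69·80)/5931 = 1940/1977.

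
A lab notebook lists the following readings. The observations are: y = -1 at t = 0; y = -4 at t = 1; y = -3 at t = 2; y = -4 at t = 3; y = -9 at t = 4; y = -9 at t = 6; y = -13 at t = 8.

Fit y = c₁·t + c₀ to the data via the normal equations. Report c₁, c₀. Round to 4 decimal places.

With design matrix X, XᵀX = [[130, 24]; [24, 7]] and Xᵀy = [-216, -43]ᵀ.
Determinant 130·7 − 24² = 334.
c₁ = ((-216)·7 − 24·(-43))/334 = -240/167; c₀ = (130·(-43) − 24·(-216))/334 = -203/167.

c₁ = -1.4371, c₀ = -1.2156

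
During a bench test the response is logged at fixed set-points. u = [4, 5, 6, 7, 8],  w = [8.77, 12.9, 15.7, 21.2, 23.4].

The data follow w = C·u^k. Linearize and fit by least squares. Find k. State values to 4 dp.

k = 1.4362

Linearized form: ln w = k·ln u + ln C. From the 5 transformed points,
Σln u = 8.8128, Σ(ln u)² = 15.8331, Σln w = 13.6890, Σln u·ln w = 24.5585.
Normal system: [[15.8331, 8.8128]; [8.8128, 5]]·[k, ln C]ᵀ = [24.5585, 13.6890]ᵀ.
Slope k = (n·Σln u·ln w − Σln u·Σln w)/(n·Σ(ln u)² − (Σln u)²) = (5·24.5585 − 8.8128·13.6890)/1.4995 = 1.43617; ln C = (Σln w − k·Σln u)/n = 0.20645.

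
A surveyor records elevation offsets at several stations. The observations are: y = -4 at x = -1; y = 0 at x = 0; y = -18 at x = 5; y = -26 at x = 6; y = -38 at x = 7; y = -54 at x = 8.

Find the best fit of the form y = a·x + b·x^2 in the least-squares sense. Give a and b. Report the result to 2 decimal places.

Sums needed: Σx·x = 175, Σx·x^2 = 1195, Σx^2·x^2 = 8419.
And Σx·y = -940, Σx^2·y = -6708.
So MᵀM·[a, b]ᵀ = Mᵀy: [[175, 1195]; [1195, 8419]]·[a, b]ᵀ = [-940, -6708]ᵀ.
Δ = 175·8419 − 1195² = 45300.
a = ((-940)·8419 − 1195·(-6708))/45300 = 1022/453; b = (175·(-6708) − 1195·(-940))/45300 = -506/453.

a = 2.26, b = -1.12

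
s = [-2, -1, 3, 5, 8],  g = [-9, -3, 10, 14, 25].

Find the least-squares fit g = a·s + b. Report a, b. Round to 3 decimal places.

a = 3.249, b = -1.046

Entries of XᵀX: Σs·s = 103, Σs = 13, Σ1 = 5.
And Σs·g = 321, Σg = 37.
XᵀX·[a, b]ᵀ = Xᵀg becomes [[103, 13]; [13, 5]]·[a, b]ᵀ = [321, 37]ᵀ.
Determinant 103·5 − 13² = 346.
a = (321·5 − 13·37)/346 = 562/173; b = (103·37 − 13·321)/346 = -181/173.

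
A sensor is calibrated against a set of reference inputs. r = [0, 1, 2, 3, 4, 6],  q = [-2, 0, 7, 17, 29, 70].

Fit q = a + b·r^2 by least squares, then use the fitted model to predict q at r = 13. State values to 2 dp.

Normal-equation sums: Σ1 = 6, Σr^2 = 66, Σr^2·r^2 = 1650.
And Σq = 121, Σr^2·q = 3165.
So MᵀM·[a, b]ᵀ = Mᵀq: [[6, 66]; [66, 1650]]·[a, b]ᵀ = [121, 3165]ᵀ.
Eliminating b: 1650·(row 1) − 66·(row 2) gives 5544·a = 1650·121 − 66·3165 = -9240, so a = -5/3.
Then b = (3165 − 66·(-5/3))/1650 = 131/66.
At r = 13: q̂ = (-5/3)·(1) + (131/66)·(169) = 7343/22.

q̂ = 333.77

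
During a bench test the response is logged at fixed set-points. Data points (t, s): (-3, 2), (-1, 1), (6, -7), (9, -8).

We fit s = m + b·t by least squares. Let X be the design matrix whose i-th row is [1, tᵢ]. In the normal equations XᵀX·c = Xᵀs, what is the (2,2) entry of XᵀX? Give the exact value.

Row 2 ↔ basis t, column 2 ↔ basis t, so (XᵀX)_{2,2} = Σᵢ (t)·(t) = (-3)·(-3) + (-1)·(-1) + (6)·(6) + (9)·(9) = 127.

127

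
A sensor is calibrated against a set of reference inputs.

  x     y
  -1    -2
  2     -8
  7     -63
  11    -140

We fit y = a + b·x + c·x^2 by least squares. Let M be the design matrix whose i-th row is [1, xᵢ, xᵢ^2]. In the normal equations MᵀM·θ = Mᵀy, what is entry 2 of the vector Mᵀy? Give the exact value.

-1995

Entry 2 ↔ basis x, so (Mᵀy)_{2} = Σᵢ (x)·yᵢ = (-1)·(-2) + (2)·(-8) + (7)·(-63) + (11)·(-140) = -1995.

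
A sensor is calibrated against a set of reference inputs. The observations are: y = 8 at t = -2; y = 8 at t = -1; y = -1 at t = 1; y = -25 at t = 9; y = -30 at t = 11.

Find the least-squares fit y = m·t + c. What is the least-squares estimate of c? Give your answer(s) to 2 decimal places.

Forming AᵀA = [[208, 18]; [18, 5]] and Aᵀy = [-580, -40]ᵀ gives AᵀA·[m, c]ᵀ = Aᵀy.
Eliminating c: 5·(row 1) − 18·(row 2) gives 716·m = 5·(-580) − 18·(-40) = -2180, so m = -545/179.
Then c = ((-40) − 18·(-545/179))/5 = 530/179.

c = 2.96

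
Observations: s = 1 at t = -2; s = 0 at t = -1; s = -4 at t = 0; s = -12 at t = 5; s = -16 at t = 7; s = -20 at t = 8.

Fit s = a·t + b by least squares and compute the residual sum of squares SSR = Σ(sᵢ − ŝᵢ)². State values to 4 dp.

With design matrix M, MᵀM = [[143, 17]; [17, 6]] and Mᵀs = [-334, -51]ᵀ.
Determinant 143·6 − 17² = 569.
a = ((-334)·6 − 17·(-51))/569 = -1137/569; b = (143·(-51) − 17·(-334))/569 = -1615/569.
Residuals: -90/569, 478/569, -661/569, 472/569, 470/569, -669/569; SSR = 2750/569.

SSR = 4.8330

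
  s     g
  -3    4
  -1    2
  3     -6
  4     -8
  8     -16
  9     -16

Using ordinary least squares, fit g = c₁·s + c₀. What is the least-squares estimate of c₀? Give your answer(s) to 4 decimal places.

Entries of XᵀX: Σs·s = 180, Σs = 20, Σ1 = 6.
Right-hand side: Σs·g = -336, Σg = -40.
XᵀX·[c₁, c₀]ᵀ = Xᵀg becomes [[180, 20]; [20, 6]]·[c₁, c₀]ᵀ = [-336, -40]ᵀ.
det = 180·6 − 20² = 680.
c₁ = ((-336)·6 − 20·(-40))/680 = -152/85; c₀ = (180·(-40) − 20·(-336))/680 = -12/17.

c₀ = -0.7059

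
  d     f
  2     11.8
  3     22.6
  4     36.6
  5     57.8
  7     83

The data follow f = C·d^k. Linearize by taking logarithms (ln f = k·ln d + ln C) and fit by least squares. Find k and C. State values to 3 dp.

k = 1.601, C = 3.961

Linearized form: ln f = k·ln d + ln C. From the 5 transformed points,
Σln d = 6.7334, Σ(ln d)² = 9.9861, Σln f = 17.6619, Σln d·ln f = 25.2550.
Equations: 9.9861·k + 6.7334·ln C = 25.2550;  6.7334·k + 5·ln C = 17.6619.
Slope k = (n·Σln d·ln f − Σln d·Σln f)/(n·Σ(ln d)² − (Σln d)²) = (5·25.2550 − 6.7334·17.6619)/4.5917 = 1.60081; ln C = (Σln f − k·Σln d)/n = 1.37661, so C = exp(1.37661) = 3.96146.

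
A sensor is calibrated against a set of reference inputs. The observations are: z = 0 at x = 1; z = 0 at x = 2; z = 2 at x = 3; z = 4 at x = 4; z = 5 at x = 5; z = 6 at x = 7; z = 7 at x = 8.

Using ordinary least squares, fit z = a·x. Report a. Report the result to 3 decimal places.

From the data, Σx·x = 168.
Right-hand side: Σx·z = 145.
Hence a = 145 / 168 ≈ 0.863095.

a = 0.863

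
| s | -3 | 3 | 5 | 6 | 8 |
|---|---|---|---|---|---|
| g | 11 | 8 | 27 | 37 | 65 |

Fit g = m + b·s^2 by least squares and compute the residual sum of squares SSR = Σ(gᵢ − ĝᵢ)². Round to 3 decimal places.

SSR = 5.877

The normal system XᵀX·[m, b]ᵀ = Xᵀg is [[5, 143]; [143, 6179]]·[m, b]ᵀ = [148, 6338]ᵀ.
Eliminating b: 6179·(row 1) − 143·(row 2) gives 10446·m = 6179·148 − 143·6338 = 8158, so m = 4079/5223.
Then b = (6338 − 143·(4079/5223))/6179 = 5263/5223.
Residuals: 6007/5223, -9662/5223, 1789/1741, -296/5223, -472/1741; SSR = 30698/5223.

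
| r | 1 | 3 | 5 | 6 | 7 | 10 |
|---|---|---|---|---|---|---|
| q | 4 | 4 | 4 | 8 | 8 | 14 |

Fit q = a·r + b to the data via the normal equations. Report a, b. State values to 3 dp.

a = 1.135, b = 0.946

Compute the Gram sums: Σr·r = 220, Σr = 32, Σ1 = 6.
Moment sums: Σr·q = 280, Σq = 42.
Normal equations: [[220, 32]; [32, 6]]·[a, b]ᵀ = [280, 42]ᵀ.
Determinant 220·6 − 32² = 296.
a = (280·6 − 32·42)/296 = 42/37; b = (220·42 − 32·280)/296 = 35/37.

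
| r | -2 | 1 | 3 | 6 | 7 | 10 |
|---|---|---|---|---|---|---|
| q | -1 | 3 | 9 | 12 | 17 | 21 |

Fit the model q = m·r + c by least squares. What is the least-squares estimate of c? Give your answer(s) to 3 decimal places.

c = 2.309

Entries of AᵀA: Σr·r = 199, Σr = 25, Σ1 = 6.
Moment sums: Σr·q = 433, Σq = 61.
Normal equations: [[199, 25]; [25, 6]]·[m, c]ᵀ = [433, 61]ᵀ.
det = 199·6 − 25² = 569.
m = (433·6 − 25·61)/569 = 1073/569; c = (199·61 − 25·433)/569 = 1314/569.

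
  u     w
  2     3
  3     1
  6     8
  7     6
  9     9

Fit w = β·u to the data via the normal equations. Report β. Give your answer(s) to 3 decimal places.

The normal equations are: 179·β = 180.
(Σu·u = 179, Σu·w = 180.)
Hence β = 180 / 179 ≈ 1.00559.

β = 1.006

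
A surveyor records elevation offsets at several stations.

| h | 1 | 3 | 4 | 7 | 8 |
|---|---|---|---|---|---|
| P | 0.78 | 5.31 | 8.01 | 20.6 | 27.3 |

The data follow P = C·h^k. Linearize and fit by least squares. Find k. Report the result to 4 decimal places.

Linearized form: ln P = k·ln h + ln C. From the 5 transformed points,
XᵀX = [[11.2394, 6.5103]; [6.5103, 5]], rhs = [17.4821, 9.8340]ᵀ  (here Σln h = 6.5103, Σ(ln h)² = 11.2394, Σln P = 9.8340, Σln h·ln P = 17.4821).
Δ = 11.2394·5 − (6.5103)² = 13.8136; k = (17.4821·5 − 6.5103·9.8340)/13.8136 = 1.69317, ln C = (11.2394·9.8340 − 6.5103·17.4821)/13.8136 = -0.23779.

k = 1.6932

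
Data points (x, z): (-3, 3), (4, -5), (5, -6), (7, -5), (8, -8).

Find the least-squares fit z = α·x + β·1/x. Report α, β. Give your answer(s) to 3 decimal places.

α = -0.868, β = -3.300

Sums needed: Σx·x = 163, Σx·1/x = 5, Σ1/x·1/x = 176149/705600.
And Σx·z = -158, Σ1/x·z = -723/140.
So MᵀM·[α, β]ᵀ = Mᵀz: [[163, 5]; [5, 176149/705600]]·[α, β]ᵀ = [-158, -723/140]ᵀ.
Determinant 163·(176149/705600) − 5² = 11072287/705600.
α = ((-158)·(176149/705600) − 5·(-723/140))/(11072287/705600) = -9611942/11072287; β = (163·(-723/140) − 5·(-158))/(11072287/705600) = -36534960/11072287.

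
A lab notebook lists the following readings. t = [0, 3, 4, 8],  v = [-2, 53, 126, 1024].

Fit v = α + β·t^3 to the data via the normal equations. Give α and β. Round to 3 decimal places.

From the data, Σ1 = 4, Σt^3 = 603, Σt^3·t^3 = 266969.
And Σv = 1201, Σt^3·v = 533783.
MᵀM·[α, β]ᵀ = Mᵀv becomes [[4, 603]; [603, 266969]]·[α, β]ᵀ = [1201, 533783]ᵀ.
Δ = 4·266969 − 603² = 704267.
α = (1201·266969 − 603·533783)/704267 = -1241380/704267; β = (4·533783 − 603·1201)/704267 = 1410929/704267.

α = -1.763, β = 2.003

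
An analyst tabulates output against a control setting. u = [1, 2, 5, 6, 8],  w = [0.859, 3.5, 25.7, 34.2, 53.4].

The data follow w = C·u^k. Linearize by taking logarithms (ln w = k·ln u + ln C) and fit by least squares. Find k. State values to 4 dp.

k = 2.0298

Let Y = ln w. Fitting Y = k·ln u + ln C by least squares:
Σln u = 6.1738, Σ(ln u)² = 10.6052, Σln w = 11.8573, Σln u·ln w = 20.6939.
Normal system: [[10.6052, 6.1738]; [6.1738, 5]]·[k, ln C]ᵀ = [20.6939, 11.8573]ᵀ.
Slope k = (n·Σln u·ln w − Σln u·Σln w)/(n·Σ(ln u)² − (Σln u)²) = (5·20.6939 − 6.1738·11.8573)/14.9105 = 2.02978; ln C = (Σln w − k·Σln u)/n = -0.13483.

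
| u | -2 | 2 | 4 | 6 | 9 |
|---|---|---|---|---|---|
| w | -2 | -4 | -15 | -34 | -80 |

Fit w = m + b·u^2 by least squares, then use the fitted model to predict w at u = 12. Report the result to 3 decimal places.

The normal equations are: 5·m + 141·b = -135;  141·m + 8145·b = -7968.
Δ = 5·8145 − 141² = 20844.
m = ((-135)·8145 − 141·(-7968))/20844 = 2657/2316; b = (5·(-7968) − 141·(-135))/20844 = -6935/6948.
At u = 12: ŵ = (2657/2316)·(1) + (-6935/6948)·(144) = -1711/12.

ŵ = -142.583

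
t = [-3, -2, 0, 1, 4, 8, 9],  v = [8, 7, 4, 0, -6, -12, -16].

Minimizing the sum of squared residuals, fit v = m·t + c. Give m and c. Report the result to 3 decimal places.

m = -1.986, c = 2.681

Compute the Gram sums: Σt·t = 175, Σt = 17, Σ1 = 7.
Right-hand side: Σt·v = -302, Σv = -15.
det = 175·7 − 17² = 936.
m = ((-302)·7 − 17·(-15))/936 = -143/72; c = (175·(-15) − 17·(-302))/936 = 193/72.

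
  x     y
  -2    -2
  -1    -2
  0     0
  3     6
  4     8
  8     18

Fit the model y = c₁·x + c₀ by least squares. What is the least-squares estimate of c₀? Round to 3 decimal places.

MᵀM·[c₁, c₀]ᵀ = Mᵀy reads: 94·c₁ + 12·c₀ = 200;  12·c₁ + 6·c₀ = 28.
Determinant 94·6 − 12² = 420.
c₁ = (200·6 − 12·28)/420 = 72/35; c₀ = (94·28 − 12·200)/420 = 58/105.

c₀ = 0.552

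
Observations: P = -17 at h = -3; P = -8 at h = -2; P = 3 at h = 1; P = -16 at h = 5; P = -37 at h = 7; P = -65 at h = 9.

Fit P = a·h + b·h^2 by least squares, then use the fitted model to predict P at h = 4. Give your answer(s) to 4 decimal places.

P̂ = -7.9911

Normal-equation sums: Σh·h = 169, Σh·h^2 = 1163, Σh^2·h^2 = 9685.
Moment sums: Σh·P = -854, Σh^2·P = -7660.
Eliminating b: 9685·(row 1) − 1163·(row 2) gives 284196·a = 9685·(-854) − 1163·(-7660) = 637590, so a = 106265/47366.
Then b = ((-7660) − 1163·(106265/47366))/9685 = -50223/47366.
At h = 4: P̂ = (106265/47366)·(4) + (-50223/47366)·(16) = -189254/23683.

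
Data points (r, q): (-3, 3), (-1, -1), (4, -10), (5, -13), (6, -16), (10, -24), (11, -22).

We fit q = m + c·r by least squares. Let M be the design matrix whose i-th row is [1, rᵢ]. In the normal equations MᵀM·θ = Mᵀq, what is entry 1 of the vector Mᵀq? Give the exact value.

-83

Entry 1 ↔ basis 1, so (Mᵀq)_{1} = Σᵢ qᵢ = (1)·(3) + (1)·(-1) + (1)·(-10) + (1)·(-13) + (1)·(-16) + (1)·(-24) + (1)·(-22) = -83.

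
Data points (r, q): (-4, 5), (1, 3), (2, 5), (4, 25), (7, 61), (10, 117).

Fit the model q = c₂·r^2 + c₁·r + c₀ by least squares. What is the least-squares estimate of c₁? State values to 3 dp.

Setting ∂/∂c₂ … = 0 gives: 12930·c₂ + 1352·c₁ + 186·c₀ = 15192;  1352·c₂ + 186·c₁ + 20·c₀ = 1690;  186·c₂ + 20·c₁ + 6·c₀ = 216.
(Σr^2·r^2 = 12930, Σr^2·r = 1352, Σr^2 = 186, Σr·r = 186, Σr = 20, Σ1 = 6, Σr^2·q = 15192, Σr·q = 1690, Σq = 216.)
Inverting the 3×3 Gram matrix, [c₂, c₁, c₀]ᵀ = [12659/13295, 30417/13295, -15199/13295]ᵀ.

c₁ = 2.288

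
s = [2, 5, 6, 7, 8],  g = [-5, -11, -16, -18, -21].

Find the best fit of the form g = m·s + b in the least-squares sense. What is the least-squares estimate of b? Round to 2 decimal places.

b = 0.96

With design matrix X, XᵀX = [[178, 28]; [28, 5]] and Xᵀg = [-455, -71]ᵀ.
det = 178·5 − 28² = 106.
m = ((-455)·5 − 28·(-71))/106 = -287/106; b = (178·(-71) − 28·(-455))/106 = 51/53.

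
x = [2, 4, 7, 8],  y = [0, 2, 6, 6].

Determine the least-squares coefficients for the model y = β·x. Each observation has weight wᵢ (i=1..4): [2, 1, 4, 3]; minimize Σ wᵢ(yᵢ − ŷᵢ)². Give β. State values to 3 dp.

β = 0.777

AᵀWA·[β]ᵀ = AᵀWy reads: 412·β = 320.
β = 320/412 = 0.776699.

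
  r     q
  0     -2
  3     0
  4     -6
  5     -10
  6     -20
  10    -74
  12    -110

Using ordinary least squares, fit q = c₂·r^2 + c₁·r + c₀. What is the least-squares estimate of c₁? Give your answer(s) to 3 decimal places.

c₁ = 3.133

With design matrix M, MᵀM = [[32994, 3160, 330]; [3160, 330, 40]; [330, 40, 7]] and Mᵀq = [-24306, -2254, -222]ᵀ.
Row-reducing yields c₂ = -51829/50677, c₁ = 793977/253385, c₀ = -71220/50677.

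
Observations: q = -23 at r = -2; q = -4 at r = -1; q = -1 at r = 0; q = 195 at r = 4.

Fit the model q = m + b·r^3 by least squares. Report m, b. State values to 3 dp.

From the data, Σ1 = 4, Σr^3 = 55, Σr^3·r^3 = 4161.
Moment sums: Σq = 167, Σr^3·q = 12668.
So AᵀA·[m, b]ᵀ = Aᵀq: [[4, 55]; [55, 4161]]·[m, b]ᵀ = [167, 12668]ᵀ.
Δ = 4·4161 − 55² = 13619.
m = (167·4161 − 55·12668)/13619 = -1853/13619; b = (4·12668 − 55·167)/13619 = 41487/13619.

m = -0.136, b = 3.046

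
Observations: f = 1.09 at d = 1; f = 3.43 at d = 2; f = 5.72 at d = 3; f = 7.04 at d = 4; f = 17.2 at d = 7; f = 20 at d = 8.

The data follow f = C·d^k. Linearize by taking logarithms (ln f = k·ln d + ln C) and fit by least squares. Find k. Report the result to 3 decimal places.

Taking logs, ln f = k·ln d + ln C, so regress ln f on ln d.
XᵀX = [[11.7199, 7.2034]; [7.2034, 6]], rhs = [17.2412, 10.8550]ᵀ  (here Σln d = 7.2034, Σ(ln d)² = 11.7199, Σln f = 10.8550, Σln d·ln f = 17.2412).
Solving (det = 18.4301): k = 1.37028, ln C = 0.16404.

k = 1.370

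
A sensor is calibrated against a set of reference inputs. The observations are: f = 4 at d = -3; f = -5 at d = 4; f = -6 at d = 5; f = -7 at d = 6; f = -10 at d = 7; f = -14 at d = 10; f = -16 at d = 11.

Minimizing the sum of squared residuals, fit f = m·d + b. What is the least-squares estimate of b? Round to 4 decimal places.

The normal equations are: 356·m + 40·b = -490;  40·m + 7·b = -54.
(Σd·d = 356, Σd = 40, Σ1 = 7, Σd·f = -490, Σf = -54.)
Δ = 356·7 − 40² = 892.
m = ((-490)·7 − 40·(-54))/892 = -635/446; b = (356·(-54) − 40·(-490))/892 = 94/223.

b = 0.4215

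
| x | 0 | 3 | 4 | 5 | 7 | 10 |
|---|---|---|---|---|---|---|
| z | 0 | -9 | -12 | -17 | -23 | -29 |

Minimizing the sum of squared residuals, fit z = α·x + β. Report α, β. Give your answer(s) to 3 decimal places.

α = -2.992, β = -0.541

AᵀA·[α, β]ᵀ = Aᵀz reads: 199·α + 29·β = -611;  29·α + 6·β = -90.
(Σx·x = 199, Σx = 29, Σ1 = 6, Σx·z = -611, Σz = -90.)
det = 199·6 − 29² = 353.
α = ((-611)·6 − 29·(-90))/353 = -1056/353; β = (199·(-90) − 29·(-611))/353 = -191/353.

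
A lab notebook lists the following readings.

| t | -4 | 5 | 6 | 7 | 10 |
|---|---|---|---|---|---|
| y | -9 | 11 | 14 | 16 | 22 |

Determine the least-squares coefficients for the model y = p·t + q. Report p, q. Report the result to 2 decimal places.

p = 2.24, q = 0.06

Compute the Gram sums: Σt·t = 226, Σt = 24, Σ1 = 5.
Right-hand side: Σt·y = 507, Σy = 54.
XᵀX·[p, q]ᵀ = Xᵀy becomes [[226, 24]; [24, 5]]·[p, q]ᵀ = [507, 54]ᵀ.
Eliminating q: 5·(row 1) − 24·(row 2) gives 554·p = 5·507 − 24·54 = 1239, so p = 1239/554.
Then q = (54 − 24·(1239/554))/5 = 18/277.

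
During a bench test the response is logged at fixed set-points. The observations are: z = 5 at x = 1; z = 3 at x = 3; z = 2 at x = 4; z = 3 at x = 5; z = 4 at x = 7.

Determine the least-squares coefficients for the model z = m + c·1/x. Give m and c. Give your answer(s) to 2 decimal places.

With design matrix M, MᵀM = [[5, 809/420]; [809/420, 217681/176400]] and Mᵀz = [17, 537/70]ᵀ.
Δ = 5·(217681/176400) − (809/420)² = 108481/44100.
m = (17·(217681/176400) − (809/420)·(537/70))/(108481/44100) = 1093979/433924; c = (5·(537/70) − (809/420)·17)/(108481/44100) = 247485/108481.

m = 2.52, c = 2.28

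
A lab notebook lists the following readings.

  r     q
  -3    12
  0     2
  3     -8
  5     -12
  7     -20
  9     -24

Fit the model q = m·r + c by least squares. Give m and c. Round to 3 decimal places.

m = -3.025, c = 2.255

From the data, Σr·r = 173, Σr = 21, Σ1 = 6.
Right-hand side: Σr·q = -476, Σq = -50.
XᵀX·[m, c]ᵀ = Xᵀq becomes [[173, 21]; [21, 6]]·[m, c]ᵀ = [-476, -50]ᵀ.
Determinant 173·6 − 21² = 597.
m = ((-476)·6 − 21·(-50))/597 = -602/199; c = (173·(-50) − 21·(-476))/597 = 1346/597.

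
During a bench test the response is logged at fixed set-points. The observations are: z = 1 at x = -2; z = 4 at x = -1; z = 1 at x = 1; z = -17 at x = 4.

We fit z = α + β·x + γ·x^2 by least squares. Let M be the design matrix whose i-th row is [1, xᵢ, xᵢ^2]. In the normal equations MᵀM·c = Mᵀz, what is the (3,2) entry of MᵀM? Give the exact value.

Row 3 ↔ basis x^2, column 2 ↔ basis x, so (MᵀM)_{3,2} = Σᵢ (x^2)·(x) = (4)·(-2) + (1)·(-1) + (1)·(1) + (16)·(4) = 56.

56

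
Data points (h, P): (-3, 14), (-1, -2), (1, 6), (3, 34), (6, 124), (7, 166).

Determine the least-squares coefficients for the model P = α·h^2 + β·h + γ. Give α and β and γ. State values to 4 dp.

α = 2.9148, β = 3.4715, γ = -1.5314

Setting ∂/∂α … = 0 gives: 3861·α + 559·β + 105·γ = 13034;  559·α + 105·β + 13·γ = 1974;  105·α + 13·β + 6·γ = 342.
(Σh^2·h^2 = 3861, Σh^2·h = 559, Σh^2 = 105, Σh·h = 105, Σh = 13, Σ1 = 6, Σh^2·P = 13034, Σh·P = 1974, ΣP = 342.)
Solving the 3×3 system (Gaussian elimination) gives α = 99644/34185, β = 39558/11395, γ = -52352/34185.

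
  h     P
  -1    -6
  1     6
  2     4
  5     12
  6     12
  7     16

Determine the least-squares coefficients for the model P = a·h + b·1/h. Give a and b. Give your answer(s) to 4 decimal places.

a = 2.0965, b = 3.4670

With design matrix X, XᵀX = [[116, 6]; [6, 51557/22050]] and XᵀP = [264, 724/35]ᵀ.
Δ = 116·(51557/22050) − 6² = 2593406/11025.
a = (264·(51557/22050) − 6·(724/35))/(2593406/11025) = 2718582/1296703; b = (116·(724/35) − 6·264)/(2593406/11025) = 4495680/1296703.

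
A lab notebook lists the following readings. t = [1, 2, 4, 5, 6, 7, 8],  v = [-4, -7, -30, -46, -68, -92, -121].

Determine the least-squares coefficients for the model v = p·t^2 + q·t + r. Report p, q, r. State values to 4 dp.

p = -2.0216, q = 1.3654, r = -2.6927

The normal equations are: 8691·p + 1269·q + 195·r = -16362;  1269·p + 195·q + 33·r = -2388;  195·p + 33·q + 7·r = -368.
(Σt^2·t^2 = 8691, Σt^2·t = 1269, Σt^2 = 195, Σt·t = 195, Σt = 33, Σ1 = 7, Σt^2·v = -16362, Σt·v = -2388, Σv = -368.)
Row-reducing yields p = -1217/602, q = 411/301, r = -1621/602.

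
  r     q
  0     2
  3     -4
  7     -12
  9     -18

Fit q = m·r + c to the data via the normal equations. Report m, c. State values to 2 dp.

m = -2.17, c = 2.33

Compute the Gram sums: Σr·r = 139, Σr = 19, Σ1 = 4.
Moment sums: Σr·q = -258, Σq = -32.
det = 139·4 − 19² = 195.
m = ((-258)·4 − 19·(-32))/195 = -424/195; c = (139·(-32) − 19·(-258))/195 = 454/195.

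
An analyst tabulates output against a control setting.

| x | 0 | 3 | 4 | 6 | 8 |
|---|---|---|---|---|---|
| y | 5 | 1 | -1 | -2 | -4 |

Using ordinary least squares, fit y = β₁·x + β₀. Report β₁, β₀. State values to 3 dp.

Sums needed: Σx·x = 125, Σx = 21, Σ1 = 5.
Moment sums: Σx·y = -45, Σy = -1.
So MᵀM·[β₁, β₀]ᵀ = Mᵀy: [[125, 21]; [21, 5]]·[β₁, β₀]ᵀ = [-45, -1]ᵀ.
det = 125·5 − 21² = 184.
β₁ = ((-45)·5 − 21·(-1))/184 = -51/46; β₀ = (125·(-1) − 21·(-45))/184 = 205/46.

β₁ = -1.109, β₀ = 4.457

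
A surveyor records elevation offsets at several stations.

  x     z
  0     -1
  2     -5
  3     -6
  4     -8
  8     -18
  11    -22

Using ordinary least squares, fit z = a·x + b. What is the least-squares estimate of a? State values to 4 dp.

Entries of MᵀM: Σx·x = 214, Σx = 28, Σ1 = 6.
Moment sums: Σx·z = -446, Σz = -60.
So MᵀM·[a, b]ᵀ = Mᵀz: [[214, 28]; [28, 6]]·[a, b]ᵀ = [-446, -60]ᵀ.
Δ = 214·6 − 28² = 500.
a = ((-446)·6 − 28·(-60))/500 = -249/125; b = (214·(-60) − 28·(-446))/500 = -88/125.

a = -1.9920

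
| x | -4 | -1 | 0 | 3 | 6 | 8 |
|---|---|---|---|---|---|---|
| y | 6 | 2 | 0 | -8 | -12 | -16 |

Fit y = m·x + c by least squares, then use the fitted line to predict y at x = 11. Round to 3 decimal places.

ŷ = -21.784

The normal equations are: 126·m + 12·c = -250;  12·m + 6·c = -28.
(Σx·x = 126, Σx = 12, Σ1 = 6, Σx·y = -250, Σy = -28.)
Determinant 126·6 − 12² = 612.
m = ((-250)·6 − 12·(-28))/612 = -97/51; c = (126·(-28) − 12·(-250))/612 = -44/51.
At x = 11: ŷ = (-97/51)·(11) + (-44/51)·(1) = -1111/51.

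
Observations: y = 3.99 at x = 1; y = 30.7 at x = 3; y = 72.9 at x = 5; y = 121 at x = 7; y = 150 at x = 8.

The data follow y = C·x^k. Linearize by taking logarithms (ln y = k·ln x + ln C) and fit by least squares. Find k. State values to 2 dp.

With ln yᵢ as the transformed response and ln xᵢ as the regressor:
XᵀX = [[11.9079, 6.7334]; [6.7334, 5]], rhs = [30.4165, 18.9036]ᵀ  (here Σln x = 6.7334, Σ(ln x)² = 11.9079, Σln y = 18.9036, Σln x·ln y = 30.4165).
Solving (det = 14.2007): k = 1.74618, ln C = 1.42917.

k = 1.75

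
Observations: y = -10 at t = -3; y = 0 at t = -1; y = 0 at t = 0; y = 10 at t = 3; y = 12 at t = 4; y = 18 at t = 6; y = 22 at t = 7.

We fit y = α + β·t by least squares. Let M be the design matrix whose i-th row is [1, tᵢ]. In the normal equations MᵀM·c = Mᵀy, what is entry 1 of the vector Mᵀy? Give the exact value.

52

Entry 1 ↔ basis 1, so (Mᵀy)_{1} = Σᵢ yᵢ = (1)·(-10) + (1)·(0) + (1)·(0) + (1)·(10) + (1)·(12) + (1)·(18) + (1)·(22) = 52.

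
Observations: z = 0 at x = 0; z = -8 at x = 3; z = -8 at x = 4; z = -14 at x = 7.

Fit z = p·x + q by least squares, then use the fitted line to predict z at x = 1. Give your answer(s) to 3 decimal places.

ẑ = -2.600

The normal system AᵀA·[p, q]ᵀ = Aᵀz is [[74, 14]; [14, 4]]·[p, q]ᵀ = [-154, -30]ᵀ.
det = 74·4 − 14² = 100.
p = ((-154)·4 − 14·(-30))/100 = -49/25; q = (74·(-30) − 14·(-154))/100 = -16/25.
At x = 1: ẑ = (-49/25)·(1) + (-16/25)·(1) = -13/5.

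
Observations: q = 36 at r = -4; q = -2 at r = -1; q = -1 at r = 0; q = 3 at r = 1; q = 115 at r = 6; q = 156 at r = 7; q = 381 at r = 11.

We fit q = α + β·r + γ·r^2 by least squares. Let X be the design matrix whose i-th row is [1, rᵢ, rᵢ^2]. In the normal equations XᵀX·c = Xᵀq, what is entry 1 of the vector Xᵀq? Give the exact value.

Entry 1 ↔ basis 1, so (Xᵀq)_{1} = Σᵢ qᵢ = (1)·(36) + (1)·(-2) + (1)·(-1) + (1)·(3) + (1)·(115) + (1)·(156) + (1)·(381) = 688.

688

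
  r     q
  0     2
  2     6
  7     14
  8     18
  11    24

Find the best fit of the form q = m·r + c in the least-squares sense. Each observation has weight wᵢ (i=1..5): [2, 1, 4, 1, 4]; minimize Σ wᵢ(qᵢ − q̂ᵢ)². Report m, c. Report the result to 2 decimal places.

From the data, Σwᵢ·r·r = 748, Σwᵢ·r = 82, Σwᵢ·1 = 12.
Right-hand side: Σwᵢ·r·q = 1604, Σwᵢ·q = 180.
So MᵀWM·[m, c]ᵀ = MᵀWq: [[748, 82]; [82, 12]]·[m, c]ᵀ = [1604, 180]ᵀ.
det = 748·12 − 82² = 2252.
m = (1604·12 − 82·180)/2252 = 1122/563; c = (748·180 − 82·1604)/2252 = 778/563.

m = 1.99, c = 1.38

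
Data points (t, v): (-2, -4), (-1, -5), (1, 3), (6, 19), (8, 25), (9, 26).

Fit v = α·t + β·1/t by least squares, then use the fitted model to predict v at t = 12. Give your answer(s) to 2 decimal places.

v̂ = 36.04

From the data, Σt·t = 187, Σt·1/t = 6, Σ1/t·1/t = 11953/5184.
And Σt·v = 564, Σ1/t·v = 1381/72.
XᵀX·[α, β]ᵀ = Xᵀv becomes [[187, 6]; [6, 11953/5184]]·[α, β]ᵀ = [564, 1381/72]ᵀ.
Eliminating β: (11953/5184)·(row 1) − 6·(row 2) gives (2048587/5184)·α = (11953/5184)·564 − 6·(1381/72) = 512075/432, so α = 6144900/2048587.
Then β = ((1381/72) − 6·(6144900/2048587))/(11953/5184) = 1051128/2048587.
At t = 12: v̂ = (6144900/2048587)·(12) + (1051128/2048587)·(1/12) = 73826394/2048587.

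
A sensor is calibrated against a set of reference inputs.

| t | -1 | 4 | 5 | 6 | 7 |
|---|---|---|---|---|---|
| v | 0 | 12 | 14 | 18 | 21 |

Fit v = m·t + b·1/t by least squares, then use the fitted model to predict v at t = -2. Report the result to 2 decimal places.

Forming XᵀX = [[127, 5]; [5, 202981/176400]] and Xᵀv = [373, 59/5]ᵀ gives XᵀX·[m, b]ᵀ = Xᵀv.
det = 127·(202981/176400) − 5² = 21368587/176400.
m = (373·(202981/176400) − 5·(59/5))/(21368587/176400) = 65304313/21368587; b = (127·(59/5) − 5·373)/(21368587/176400) = -64632960/21368587.
At t = -2: v̂ = (65304313/21368587)·(-2) + (-64632960/21368587)·(-1/2) = -98292146/21368587.

v̂ = -4.60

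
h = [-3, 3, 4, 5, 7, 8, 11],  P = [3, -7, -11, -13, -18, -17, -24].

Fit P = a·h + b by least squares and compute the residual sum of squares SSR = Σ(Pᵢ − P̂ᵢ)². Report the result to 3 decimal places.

Normal-equation sums: Σh·h = 293, Σh = 35, Σ1 = 7.
Moment sums: Σh·P = -665, ΣP = -87.
So XᵀX·[a, b]ᵀ = XᵀP: [[293, 35]; [35, 7]]·[a, b]ᵀ = [-665, -87]ᵀ.
Δ = 293·7 − 35² = 826.
a = ((-665)·7 − 35·(-87))/826 = -115/59; b = (293·(-87) − 35·(-665))/826 = -1108/413.
Residuals: -68/413, 632/413, -215/413, -4/7, -691/413, 527/413, 51/413; SSR = 3060/413.

SSR = 7.409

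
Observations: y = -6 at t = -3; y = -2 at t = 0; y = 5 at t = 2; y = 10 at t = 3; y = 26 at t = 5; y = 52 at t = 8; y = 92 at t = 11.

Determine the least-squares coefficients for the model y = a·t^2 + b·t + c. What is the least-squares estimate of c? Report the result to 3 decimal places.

The normal equations are: 19540·a + 1976·b + 232·c = 15166;  1976·a + 232·b + 26·c = 1616;  232·a + 26·b + 7·c = 177.
(Σt^2·t^2 = 19540, Σt^2·t = 1976, Σt^2 = 232, Σt·t = 232, Σt = 26, Σ1 = 7, Σt^2·y = 15166, Σt·y = 1616, Σy = 177.)
Row-reducing yields a = 18601/35322, b = 96965/35322, c = -41752/17661.

c = -2.364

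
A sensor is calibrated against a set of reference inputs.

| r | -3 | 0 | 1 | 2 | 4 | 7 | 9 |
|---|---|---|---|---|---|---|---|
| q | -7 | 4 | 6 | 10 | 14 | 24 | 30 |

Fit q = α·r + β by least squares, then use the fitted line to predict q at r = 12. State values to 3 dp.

q̂ = 39.089

The normal system AᵀA·[α, β]ᵀ = Aᵀq is [[160, 20]; [20, 7]]·[α, β]ᵀ = [541, 81]ᵀ.
det = 160·7 − 20² = 720.
α = (541·7 − 20·81)/720 = 2167/720; β = (160·81 − 20·541)/720 = 107/36.
At r = 12: q̂ = (2167/720)·(12) + (107/36)·(1) = 1759/45.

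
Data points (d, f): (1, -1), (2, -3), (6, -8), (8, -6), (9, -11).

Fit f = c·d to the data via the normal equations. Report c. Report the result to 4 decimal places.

c = -1.0860

Entries of AᵀA: Σd·d = 186.
And Σd·f = -202.
So AᵀA·[c]ᵀ = Aᵀf: [[186]]·[c]ᵀ = [-202]ᵀ.
c = (-202)/186 = -1.08602.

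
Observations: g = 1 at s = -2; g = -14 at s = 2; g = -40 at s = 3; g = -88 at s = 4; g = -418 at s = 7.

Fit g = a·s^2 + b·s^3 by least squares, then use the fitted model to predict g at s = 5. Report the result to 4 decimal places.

ĝ = -163.0227

Compute the Gram sums: Σs^2·s^2 = 2770, Σs^2·s^3 = 18074, Σs^3·s^3 = 122602.
Moment sums: Σs^2·g = -22302, Σs^3·g = -150206.
AᵀA·[a, b]ᵀ = Aᵀg becomes [[2770, 18074]; [18074, 122602]]·[a, b]ᵀ = [-22302, -150206]ᵀ.
Δ = 2770·122602 − 18074² = 12938064.
a = ((-22302)·122602 − 18074·(-150206))/12938064 = -1215410/808629; b = (2770·(-150206) − 18074·(-22302))/12938064 = -811517/808629.
At s = 5: ĝ = (-1215410/808629)·(25) + (-811517/808629)·(125) = -43941625/269543.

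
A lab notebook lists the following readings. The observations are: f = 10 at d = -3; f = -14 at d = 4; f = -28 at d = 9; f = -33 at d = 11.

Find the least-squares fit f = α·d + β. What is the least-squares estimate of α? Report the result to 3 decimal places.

Compute the Gram sums: Σd·d = 227, Σd = 21, Σ1 = 4.
For Mᵀf: Σd·f = -701, Σf = -65.
MᵀM·[α, β]ᵀ = Mᵀf becomes [[227, 21]; [21, 4]]·[α, β]ᵀ = [-701, -65]ᵀ.
Eliminating β: 4·(row 1) − 21·(row 2) gives 467·α = 4·(-701) − 21·(-65) = -1439, so α = -1439/467.
Then β = ((-65) − 21·(-1439/467))/4 = -34/467.

α = -3.081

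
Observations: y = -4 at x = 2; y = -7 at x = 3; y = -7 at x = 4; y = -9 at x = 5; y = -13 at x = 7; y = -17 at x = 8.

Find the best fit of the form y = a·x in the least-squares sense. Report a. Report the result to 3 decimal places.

Sums needed: Σx·x = 167.
And Σx·y = -329.
So MᵀM·[a]ᵀ = Mᵀy: [[167]]·[a]ᵀ = [-329]ᵀ.
Hence a = -329 / 167 ≈ -1.97006.

a = -1.970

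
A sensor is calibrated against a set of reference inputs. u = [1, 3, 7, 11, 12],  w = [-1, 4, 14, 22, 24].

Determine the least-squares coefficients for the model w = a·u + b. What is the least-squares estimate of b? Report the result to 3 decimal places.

Setting ∂/∂a … = 0 gives: 324·a + 34·b = 639;  34·a + 5·b = 63.
det = 324·5 − 34² = 464.
a = (639·5 − 34·63)/464 = 1053/464; b = (324·63 − 34·639)/464 = -657/232.

b = -2.832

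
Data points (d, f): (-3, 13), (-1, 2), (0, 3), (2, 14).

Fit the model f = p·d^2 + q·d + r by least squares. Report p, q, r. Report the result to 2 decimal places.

Sums needed: Σd^2·d^2 = 98, Σd^2·d = -20, Σd^2 = 14, Σd·d = 14, Σd = -2, Σ1 = 4.
For Mᵀf: Σd^2·f = 175, Σd·f = -13, Σf = 32.
MᵀM·[p, q, r]ᵀ = Mᵀf becomes [[98, -20, 14]; [-20, 14, -2]; [14, -2, 4]]·[p, q, r]ᵀ = [175, -13, 32]ᵀ.
Solving the 3×3 system (Gaussian elimination) gives p = 11/6, q = 161/78, r = 34/13.

p = 1.83, q = 2.06, r = 2.62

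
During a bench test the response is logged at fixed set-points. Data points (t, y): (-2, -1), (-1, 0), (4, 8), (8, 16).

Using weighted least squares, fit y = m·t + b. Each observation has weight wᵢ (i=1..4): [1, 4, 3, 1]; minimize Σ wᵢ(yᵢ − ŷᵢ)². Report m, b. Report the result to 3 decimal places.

m = 1.683, b = 1.715

XᵀWX·[m, b]ᵀ = XᵀWy reads: 120·m + 14·b = 226;  14·m + 9·b = 39.
(Σwᵢ·t·t = 120, Σwᵢ·t = 14, Σwᵢ·1 = 9, Σwᵢ·t·y = 226, Σwᵢ·y = 39.)
det = 120·9 − 14² = 884.
m = (226·9 − 14·39)/884 = 372/221; b = (120·39 − 14·226)/884 = 379/221.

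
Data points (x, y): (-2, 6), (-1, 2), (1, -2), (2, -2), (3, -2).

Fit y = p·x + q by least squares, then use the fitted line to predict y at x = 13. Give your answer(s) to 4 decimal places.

ŷ = -19.2093

Sums needed: Σx·x = 19, Σx = 3, Σ1 = 5.
And Σx·y = -26, Σy = 2.
Normal equations: [[19, 3]; [3, 5]]·[p, q]ᵀ = [-26, 2]ᵀ.
Determinant 19·5 − 3² = 86.
p = ((-26)·5 − 3·2)/86 = -68/43; q = (19·2 − 3·(-26))/86 = 58/43.
At x = 13: ŷ = (-68/43)·(13) + (58/43)·(1) = -826/43.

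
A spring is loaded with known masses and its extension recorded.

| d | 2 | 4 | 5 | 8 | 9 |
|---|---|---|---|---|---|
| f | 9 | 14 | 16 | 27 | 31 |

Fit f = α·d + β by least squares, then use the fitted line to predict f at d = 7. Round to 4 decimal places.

f̂ = 23.8614

With design matrix M, MᵀM = [[190, 28]; [28, 5]] and Mᵀf = [649, 97]ᵀ.
Δ = 190·5 − 28² = 166.
α = (649·5 − 28·97)/166 = 529/166; β = (190·97 − 28·649)/166 = 129/83.
At d = 7: f̂ = (529/166)·(7) + (129/83)·(1) = 3961/166.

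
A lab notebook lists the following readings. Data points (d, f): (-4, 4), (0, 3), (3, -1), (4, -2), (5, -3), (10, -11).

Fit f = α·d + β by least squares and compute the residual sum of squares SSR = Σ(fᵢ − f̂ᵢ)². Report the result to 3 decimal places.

SSR = 10.440

The normal system MᵀM·[α, β]ᵀ = Mᵀf is [[166, 18]; [18, 6]]·[α, β]ᵀ = [-152, -10]ᵀ.
det = 166·6 − 18² = 672.
α = ((-152)·6 − 18·(-10))/672 = -61/56; β = (166·(-10) − 18·(-152))/672 = 269/168.
Residuals: -47/24, 235/168, 2/3, 127/168, 71/84, -41/24; SSR = 877/84.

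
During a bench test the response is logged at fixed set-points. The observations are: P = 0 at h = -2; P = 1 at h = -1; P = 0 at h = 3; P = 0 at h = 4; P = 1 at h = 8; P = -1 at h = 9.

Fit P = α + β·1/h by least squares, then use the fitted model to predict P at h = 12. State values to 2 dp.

Compute the Gram sums: Σ1 = 6, Σ1/h = -49/72, Σ1/h·1/h = 7525/5184.
Right-hand side: ΣP = 1, Σ1/h·P = -71/72.
Δ = 6·(7525/5184) − (-49/72)² = 42749/5184.
α = (1·(7525/5184) − (-49/72)·(-71/72))/(42749/5184) = 578/6107; β = (6·(-71/72) − (-49/72)·1)/(42749/5184) = -27144/42749.
At h = 12: P̂ = (578/6107)·(1) + (-27144/42749)·(1/12) = 1784/42749.

P̂ = 0.04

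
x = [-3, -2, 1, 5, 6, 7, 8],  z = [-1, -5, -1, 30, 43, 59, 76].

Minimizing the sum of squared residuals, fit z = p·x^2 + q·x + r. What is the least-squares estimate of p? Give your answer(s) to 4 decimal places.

The normal system AᵀA·[p, q, r]ᵀ = Aᵀz is [[8516, 1162, 188]; [1162, 188, 22]; [188, 22, 7]]·[p, q, r]ᵀ = [10023, 1441, 201]ᵀ.
Solving the 3×3 system (Gaussian elimination) gives p = 27829/27318, q = 52279/27318, r = -21216/4553.

p = 1.0187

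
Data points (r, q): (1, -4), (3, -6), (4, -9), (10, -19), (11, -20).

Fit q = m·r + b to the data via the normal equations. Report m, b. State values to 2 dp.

m = -1.67, b = -1.91

With design matrix X, XᵀX = [[247, 29]; [29, 5]] and Xᵀq = [-468, -58]ᵀ.
Eliminating b: 5·(row 1) − 29·(row 2) gives 394·m = 5·(-468) − 29·(-58) = -658, so m = -329/197.
Then b = ((-58) − 29·(-329/197))/5 = -377/197.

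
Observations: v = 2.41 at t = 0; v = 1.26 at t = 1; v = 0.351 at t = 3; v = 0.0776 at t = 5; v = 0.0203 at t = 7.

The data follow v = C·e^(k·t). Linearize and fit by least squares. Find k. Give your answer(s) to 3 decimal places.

Linearized form: ln v = k·t + ln C. From the 5 transformed points,
Sums: Σt = 16.0000, Σ(t)² = 84.0000, Σln v = -6.3896, Σt·ln v = -42.9707.
Normal system: [[84.0000, 16.0000]; [16.0000, 5]]·[k, ln C]ᵀ = [-42.9707, -6.3896]ᵀ.
Δ = 84.0000·5 − (16.0000)² = 164.0000; k = (-42.9707·5 − 16.0000·-6.3896)/164.0000 = -0.68671, ln C = (84.0000·-6.3896 − 16.0000·-42.9707)/164.0000 = 0.91956.

k = -0.687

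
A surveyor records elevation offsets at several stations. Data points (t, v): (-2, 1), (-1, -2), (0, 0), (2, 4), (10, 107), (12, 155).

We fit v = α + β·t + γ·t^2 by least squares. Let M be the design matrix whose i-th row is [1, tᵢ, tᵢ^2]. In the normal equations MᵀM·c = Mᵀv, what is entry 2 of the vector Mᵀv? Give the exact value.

2938

Entry 2 ↔ basis t, so (Mᵀv)_{2} = Σᵢ (t)·vᵢ = (-2)·(1) + (-1)·(-2) + (0)·(0) + (2)·(4) + (10)·(107) + (12)·(155) = 2938.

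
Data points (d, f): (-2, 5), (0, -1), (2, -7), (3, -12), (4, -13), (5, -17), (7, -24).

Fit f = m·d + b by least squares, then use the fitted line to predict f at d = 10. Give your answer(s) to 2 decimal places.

Entries of XᵀX: Σd·d = 107, Σd = 19, Σ1 = 7.
Moment sums: Σd·f = -365, Σf = -69.
Normal equations: [[107, 19]; [19, 7]]·[m, b]ᵀ = [-365, -69]ᵀ.
det = 107·7 − 19² = 388.
m = ((-365)·7 − 19·(-69))/388 = -311/97; b = (107·(-69) − 19·(-365))/388 = -112/97.
At d = 10: f̂ = (-311/97)·(10) + (-112/97)·(1) = -3222/97.

f̂ = -33.22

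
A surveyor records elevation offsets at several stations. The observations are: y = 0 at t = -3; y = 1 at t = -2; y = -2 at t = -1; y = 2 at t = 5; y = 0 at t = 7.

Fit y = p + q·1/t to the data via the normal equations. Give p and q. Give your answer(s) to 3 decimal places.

Setting ∂/∂p … = 0 gives: 5·p + (-313/210)·q = 1;  (-313/210)·p + (62689/44100)·q = 19/10.
Determinant 5·(62689/44100) − (-313/210)² = 53869/11025.
p = (1·(62689/44100) − (-313/210)·(19/10))/(53869/11025) = 46894/53869; q = (5·(19/10) − (-313/210)·1)/(53869/11025) = 121170/53869.

p = 0.871, q = 2.249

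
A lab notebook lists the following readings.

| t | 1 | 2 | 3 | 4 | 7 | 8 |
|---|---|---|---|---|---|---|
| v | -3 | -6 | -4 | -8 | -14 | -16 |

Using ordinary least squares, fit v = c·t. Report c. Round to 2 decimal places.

Entries of XᵀX: Σt·t = 143.
Moment sums: Σt·v = -285.
XᵀX·[c]ᵀ = Xᵀv becomes [[143]]·[c]ᵀ = [-285]ᵀ.
Hence c = -285 / 143 ≈ -1.99301.

c = -1.99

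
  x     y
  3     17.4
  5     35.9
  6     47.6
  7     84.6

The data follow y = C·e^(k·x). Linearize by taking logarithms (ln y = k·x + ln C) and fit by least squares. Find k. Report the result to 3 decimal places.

k = 0.382

Linearized form: ln y = k·x + ln C. From the 4 transformed points,
AᵀA = [[119.0000, 21.0000]; [21.0000, 4]], rhs = [80.7156, 14.7380]ᵀ  (here Σx = 21.0000, Σ(x)² = 119.0000, Σln y = 14.7380, Σx·ln y = 80.7156).
Solving (det = 35.0000): k = 0.38186, ln C = 1.67973.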